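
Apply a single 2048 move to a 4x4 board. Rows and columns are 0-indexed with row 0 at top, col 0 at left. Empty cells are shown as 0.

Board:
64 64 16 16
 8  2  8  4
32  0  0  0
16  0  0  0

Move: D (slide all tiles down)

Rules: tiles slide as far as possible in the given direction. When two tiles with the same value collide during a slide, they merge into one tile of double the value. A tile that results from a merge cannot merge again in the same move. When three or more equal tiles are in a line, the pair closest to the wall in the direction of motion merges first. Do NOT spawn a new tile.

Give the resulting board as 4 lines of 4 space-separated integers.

Answer: 64  0  0  0
 8  0  0  0
32 64 16 16
16  2  8  4

Derivation:
Slide down:
col 0: [64, 8, 32, 16] -> [64, 8, 32, 16]
col 1: [64, 2, 0, 0] -> [0, 0, 64, 2]
col 2: [16, 8, 0, 0] -> [0, 0, 16, 8]
col 3: [16, 4, 0, 0] -> [0, 0, 16, 4]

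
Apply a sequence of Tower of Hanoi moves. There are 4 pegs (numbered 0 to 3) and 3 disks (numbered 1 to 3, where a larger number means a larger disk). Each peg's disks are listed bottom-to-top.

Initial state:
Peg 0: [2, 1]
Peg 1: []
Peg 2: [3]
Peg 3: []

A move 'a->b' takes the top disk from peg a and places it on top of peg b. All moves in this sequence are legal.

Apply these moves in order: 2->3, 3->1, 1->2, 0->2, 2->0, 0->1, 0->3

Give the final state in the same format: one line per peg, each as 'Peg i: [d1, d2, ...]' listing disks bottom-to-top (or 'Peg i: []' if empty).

Answer: Peg 0: []
Peg 1: [1]
Peg 2: [3]
Peg 3: [2]

Derivation:
After move 1 (2->3):
Peg 0: [2, 1]
Peg 1: []
Peg 2: []
Peg 3: [3]

After move 2 (3->1):
Peg 0: [2, 1]
Peg 1: [3]
Peg 2: []
Peg 3: []

After move 3 (1->2):
Peg 0: [2, 1]
Peg 1: []
Peg 2: [3]
Peg 3: []

After move 4 (0->2):
Peg 0: [2]
Peg 1: []
Peg 2: [3, 1]
Peg 3: []

After move 5 (2->0):
Peg 0: [2, 1]
Peg 1: []
Peg 2: [3]
Peg 3: []

After move 6 (0->1):
Peg 0: [2]
Peg 1: [1]
Peg 2: [3]
Peg 3: []

After move 7 (0->3):
Peg 0: []
Peg 1: [1]
Peg 2: [3]
Peg 3: [2]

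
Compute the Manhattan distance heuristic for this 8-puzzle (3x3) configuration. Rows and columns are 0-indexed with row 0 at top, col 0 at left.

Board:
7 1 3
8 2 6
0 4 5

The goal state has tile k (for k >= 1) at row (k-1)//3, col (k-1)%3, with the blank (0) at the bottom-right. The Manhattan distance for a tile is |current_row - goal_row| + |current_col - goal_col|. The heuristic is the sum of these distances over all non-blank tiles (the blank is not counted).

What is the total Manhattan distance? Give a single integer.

Answer: 10

Derivation:
Tile 7: (0,0)->(2,0) = 2
Tile 1: (0,1)->(0,0) = 1
Tile 3: (0,2)->(0,2) = 0
Tile 8: (1,0)->(2,1) = 2
Tile 2: (1,1)->(0,1) = 1
Tile 6: (1,2)->(1,2) = 0
Tile 4: (2,1)->(1,0) = 2
Tile 5: (2,2)->(1,1) = 2
Sum: 2 + 1 + 0 + 2 + 1 + 0 + 2 + 2 = 10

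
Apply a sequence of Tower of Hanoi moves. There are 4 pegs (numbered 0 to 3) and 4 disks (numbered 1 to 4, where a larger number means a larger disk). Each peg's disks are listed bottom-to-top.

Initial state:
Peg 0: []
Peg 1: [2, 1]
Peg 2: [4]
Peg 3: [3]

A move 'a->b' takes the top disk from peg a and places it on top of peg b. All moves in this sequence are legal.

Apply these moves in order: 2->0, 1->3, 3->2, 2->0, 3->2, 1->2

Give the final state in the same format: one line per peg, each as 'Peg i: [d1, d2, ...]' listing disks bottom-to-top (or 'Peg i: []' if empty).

Answer: Peg 0: [4, 1]
Peg 1: []
Peg 2: [3, 2]
Peg 3: []

Derivation:
After move 1 (2->0):
Peg 0: [4]
Peg 1: [2, 1]
Peg 2: []
Peg 3: [3]

After move 2 (1->3):
Peg 0: [4]
Peg 1: [2]
Peg 2: []
Peg 3: [3, 1]

After move 3 (3->2):
Peg 0: [4]
Peg 1: [2]
Peg 2: [1]
Peg 3: [3]

After move 4 (2->0):
Peg 0: [4, 1]
Peg 1: [2]
Peg 2: []
Peg 3: [3]

After move 5 (3->2):
Peg 0: [4, 1]
Peg 1: [2]
Peg 2: [3]
Peg 3: []

After move 6 (1->2):
Peg 0: [4, 1]
Peg 1: []
Peg 2: [3, 2]
Peg 3: []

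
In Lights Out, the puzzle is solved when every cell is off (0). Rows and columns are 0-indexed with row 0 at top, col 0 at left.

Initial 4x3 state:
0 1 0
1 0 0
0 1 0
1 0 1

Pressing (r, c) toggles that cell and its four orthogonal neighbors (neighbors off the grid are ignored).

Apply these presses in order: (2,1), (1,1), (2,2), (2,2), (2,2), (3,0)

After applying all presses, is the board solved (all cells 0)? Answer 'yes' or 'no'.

Answer: yes

Derivation:
After press 1 at (2,1):
0 1 0
1 1 0
1 0 1
1 1 1

After press 2 at (1,1):
0 0 0
0 0 1
1 1 1
1 1 1

After press 3 at (2,2):
0 0 0
0 0 0
1 0 0
1 1 0

After press 4 at (2,2):
0 0 0
0 0 1
1 1 1
1 1 1

After press 5 at (2,2):
0 0 0
0 0 0
1 0 0
1 1 0

After press 6 at (3,0):
0 0 0
0 0 0
0 0 0
0 0 0

Lights still on: 0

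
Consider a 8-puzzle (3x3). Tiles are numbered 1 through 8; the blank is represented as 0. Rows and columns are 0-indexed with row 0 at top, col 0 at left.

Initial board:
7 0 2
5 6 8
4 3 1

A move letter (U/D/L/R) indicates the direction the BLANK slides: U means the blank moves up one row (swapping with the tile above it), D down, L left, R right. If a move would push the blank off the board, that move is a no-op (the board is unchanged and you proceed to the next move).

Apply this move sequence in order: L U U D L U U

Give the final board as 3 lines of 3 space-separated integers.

After move 1 (L):
0 7 2
5 6 8
4 3 1

After move 2 (U):
0 7 2
5 6 8
4 3 1

After move 3 (U):
0 7 2
5 6 8
4 3 1

After move 4 (D):
5 7 2
0 6 8
4 3 1

After move 5 (L):
5 7 2
0 6 8
4 3 1

After move 6 (U):
0 7 2
5 6 8
4 3 1

After move 7 (U):
0 7 2
5 6 8
4 3 1

Answer: 0 7 2
5 6 8
4 3 1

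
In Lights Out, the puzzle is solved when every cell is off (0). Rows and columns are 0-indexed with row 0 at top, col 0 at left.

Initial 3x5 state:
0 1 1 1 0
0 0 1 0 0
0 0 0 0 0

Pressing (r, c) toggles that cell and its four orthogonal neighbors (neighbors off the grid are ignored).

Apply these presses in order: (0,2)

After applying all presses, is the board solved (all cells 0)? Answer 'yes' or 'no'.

Answer: yes

Derivation:
After press 1 at (0,2):
0 0 0 0 0
0 0 0 0 0
0 0 0 0 0

Lights still on: 0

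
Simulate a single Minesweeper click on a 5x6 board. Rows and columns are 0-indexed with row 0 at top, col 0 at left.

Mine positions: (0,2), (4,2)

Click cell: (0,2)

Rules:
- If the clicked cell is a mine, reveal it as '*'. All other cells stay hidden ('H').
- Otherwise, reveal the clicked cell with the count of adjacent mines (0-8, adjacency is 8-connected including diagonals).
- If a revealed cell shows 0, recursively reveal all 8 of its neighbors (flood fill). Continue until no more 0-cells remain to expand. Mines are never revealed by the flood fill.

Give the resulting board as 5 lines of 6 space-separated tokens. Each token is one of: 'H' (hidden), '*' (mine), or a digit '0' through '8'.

H H * H H H
H H H H H H
H H H H H H
H H H H H H
H H H H H H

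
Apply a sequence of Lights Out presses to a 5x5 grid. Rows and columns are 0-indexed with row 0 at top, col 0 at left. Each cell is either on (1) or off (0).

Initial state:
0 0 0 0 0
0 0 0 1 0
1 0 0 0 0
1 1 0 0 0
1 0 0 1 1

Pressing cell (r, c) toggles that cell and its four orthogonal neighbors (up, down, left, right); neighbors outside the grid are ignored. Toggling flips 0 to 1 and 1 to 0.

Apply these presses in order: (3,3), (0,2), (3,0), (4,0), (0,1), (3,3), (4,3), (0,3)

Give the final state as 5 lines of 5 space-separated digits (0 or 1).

After press 1 at (3,3):
0 0 0 0 0
0 0 0 1 0
1 0 0 1 0
1 1 1 1 1
1 0 0 0 1

After press 2 at (0,2):
0 1 1 1 0
0 0 1 1 0
1 0 0 1 0
1 1 1 1 1
1 0 0 0 1

After press 3 at (3,0):
0 1 1 1 0
0 0 1 1 0
0 0 0 1 0
0 0 1 1 1
0 0 0 0 1

After press 4 at (4,0):
0 1 1 1 0
0 0 1 1 0
0 0 0 1 0
1 0 1 1 1
1 1 0 0 1

After press 5 at (0,1):
1 0 0 1 0
0 1 1 1 0
0 0 0 1 0
1 0 1 1 1
1 1 0 0 1

After press 6 at (3,3):
1 0 0 1 0
0 1 1 1 0
0 0 0 0 0
1 0 0 0 0
1 1 0 1 1

After press 7 at (4,3):
1 0 0 1 0
0 1 1 1 0
0 0 0 0 0
1 0 0 1 0
1 1 1 0 0

After press 8 at (0,3):
1 0 1 0 1
0 1 1 0 0
0 0 0 0 0
1 0 0 1 0
1 1 1 0 0

Answer: 1 0 1 0 1
0 1 1 0 0
0 0 0 0 0
1 0 0 1 0
1 1 1 0 0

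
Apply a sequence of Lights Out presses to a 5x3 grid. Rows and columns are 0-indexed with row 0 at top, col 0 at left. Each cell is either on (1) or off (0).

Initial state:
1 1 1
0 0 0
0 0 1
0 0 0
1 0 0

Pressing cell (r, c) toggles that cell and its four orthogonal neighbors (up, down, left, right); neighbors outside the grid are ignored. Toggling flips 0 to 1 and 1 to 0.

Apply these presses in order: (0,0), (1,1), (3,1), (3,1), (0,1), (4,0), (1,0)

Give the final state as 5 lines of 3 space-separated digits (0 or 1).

After press 1 at (0,0):
0 0 1
1 0 0
0 0 1
0 0 0
1 0 0

After press 2 at (1,1):
0 1 1
0 1 1
0 1 1
0 0 0
1 0 0

After press 3 at (3,1):
0 1 1
0 1 1
0 0 1
1 1 1
1 1 0

After press 4 at (3,1):
0 1 1
0 1 1
0 1 1
0 0 0
1 0 0

After press 5 at (0,1):
1 0 0
0 0 1
0 1 1
0 0 0
1 0 0

After press 6 at (4,0):
1 0 0
0 0 1
0 1 1
1 0 0
0 1 0

After press 7 at (1,0):
0 0 0
1 1 1
1 1 1
1 0 0
0 1 0

Answer: 0 0 0
1 1 1
1 1 1
1 0 0
0 1 0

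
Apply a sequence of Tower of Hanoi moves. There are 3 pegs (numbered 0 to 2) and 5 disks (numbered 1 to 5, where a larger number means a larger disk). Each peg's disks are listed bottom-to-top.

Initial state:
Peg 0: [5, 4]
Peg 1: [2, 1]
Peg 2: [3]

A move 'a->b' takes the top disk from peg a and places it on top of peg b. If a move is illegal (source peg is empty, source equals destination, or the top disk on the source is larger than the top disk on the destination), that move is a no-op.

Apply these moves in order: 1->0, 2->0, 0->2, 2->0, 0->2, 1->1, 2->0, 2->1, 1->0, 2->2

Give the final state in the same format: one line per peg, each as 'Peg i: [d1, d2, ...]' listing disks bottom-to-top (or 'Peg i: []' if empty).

After move 1 (1->0):
Peg 0: [5, 4, 1]
Peg 1: [2]
Peg 2: [3]

After move 2 (2->0):
Peg 0: [5, 4, 1]
Peg 1: [2]
Peg 2: [3]

After move 3 (0->2):
Peg 0: [5, 4]
Peg 1: [2]
Peg 2: [3, 1]

After move 4 (2->0):
Peg 0: [5, 4, 1]
Peg 1: [2]
Peg 2: [3]

After move 5 (0->2):
Peg 0: [5, 4]
Peg 1: [2]
Peg 2: [3, 1]

After move 6 (1->1):
Peg 0: [5, 4]
Peg 1: [2]
Peg 2: [3, 1]

After move 7 (2->0):
Peg 0: [5, 4, 1]
Peg 1: [2]
Peg 2: [3]

After move 8 (2->1):
Peg 0: [5, 4, 1]
Peg 1: [2]
Peg 2: [3]

After move 9 (1->0):
Peg 0: [5, 4, 1]
Peg 1: [2]
Peg 2: [3]

After move 10 (2->2):
Peg 0: [5, 4, 1]
Peg 1: [2]
Peg 2: [3]

Answer: Peg 0: [5, 4, 1]
Peg 1: [2]
Peg 2: [3]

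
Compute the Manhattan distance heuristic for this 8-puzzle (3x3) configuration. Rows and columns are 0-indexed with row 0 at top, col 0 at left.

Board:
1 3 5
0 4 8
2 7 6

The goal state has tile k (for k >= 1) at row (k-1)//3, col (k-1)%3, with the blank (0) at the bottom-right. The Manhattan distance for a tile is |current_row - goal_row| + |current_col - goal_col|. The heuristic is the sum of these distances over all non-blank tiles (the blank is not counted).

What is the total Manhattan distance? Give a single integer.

Tile 1: at (0,0), goal (0,0), distance |0-0|+|0-0| = 0
Tile 3: at (0,1), goal (0,2), distance |0-0|+|1-2| = 1
Tile 5: at (0,2), goal (1,1), distance |0-1|+|2-1| = 2
Tile 4: at (1,1), goal (1,0), distance |1-1|+|1-0| = 1
Tile 8: at (1,2), goal (2,1), distance |1-2|+|2-1| = 2
Tile 2: at (2,0), goal (0,1), distance |2-0|+|0-1| = 3
Tile 7: at (2,1), goal (2,0), distance |2-2|+|1-0| = 1
Tile 6: at (2,2), goal (1,2), distance |2-1|+|2-2| = 1
Sum: 0 + 1 + 2 + 1 + 2 + 3 + 1 + 1 = 11

Answer: 11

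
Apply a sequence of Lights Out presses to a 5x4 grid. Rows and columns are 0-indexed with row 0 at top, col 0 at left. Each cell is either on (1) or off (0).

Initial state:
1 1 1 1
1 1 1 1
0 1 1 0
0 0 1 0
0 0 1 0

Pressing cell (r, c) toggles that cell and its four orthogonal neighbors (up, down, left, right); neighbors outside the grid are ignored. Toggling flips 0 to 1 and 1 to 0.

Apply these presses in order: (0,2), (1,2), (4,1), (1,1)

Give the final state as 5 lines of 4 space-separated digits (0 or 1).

Answer: 1 1 1 0
0 1 0 0
0 0 0 0
0 1 1 0
1 1 0 0

Derivation:
After press 1 at (0,2):
1 0 0 0
1 1 0 1
0 1 1 0
0 0 1 0
0 0 1 0

After press 2 at (1,2):
1 0 1 0
1 0 1 0
0 1 0 0
0 0 1 0
0 0 1 0

After press 3 at (4,1):
1 0 1 0
1 0 1 0
0 1 0 0
0 1 1 0
1 1 0 0

After press 4 at (1,1):
1 1 1 0
0 1 0 0
0 0 0 0
0 1 1 0
1 1 0 0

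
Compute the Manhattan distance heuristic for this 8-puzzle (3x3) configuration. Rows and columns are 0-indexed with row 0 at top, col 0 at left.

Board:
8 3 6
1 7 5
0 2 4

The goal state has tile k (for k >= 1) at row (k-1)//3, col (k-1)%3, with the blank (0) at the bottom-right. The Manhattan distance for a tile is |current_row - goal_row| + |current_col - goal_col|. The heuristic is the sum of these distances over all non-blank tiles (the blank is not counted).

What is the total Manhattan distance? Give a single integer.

Tile 8: at (0,0), goal (2,1), distance |0-2|+|0-1| = 3
Tile 3: at (0,1), goal (0,2), distance |0-0|+|1-2| = 1
Tile 6: at (0,2), goal (1,2), distance |0-1|+|2-2| = 1
Tile 1: at (1,0), goal (0,0), distance |1-0|+|0-0| = 1
Tile 7: at (1,1), goal (2,0), distance |1-2|+|1-0| = 2
Tile 5: at (1,2), goal (1,1), distance |1-1|+|2-1| = 1
Tile 2: at (2,1), goal (0,1), distance |2-0|+|1-1| = 2
Tile 4: at (2,2), goal (1,0), distance |2-1|+|2-0| = 3
Sum: 3 + 1 + 1 + 1 + 2 + 1 + 2 + 3 = 14

Answer: 14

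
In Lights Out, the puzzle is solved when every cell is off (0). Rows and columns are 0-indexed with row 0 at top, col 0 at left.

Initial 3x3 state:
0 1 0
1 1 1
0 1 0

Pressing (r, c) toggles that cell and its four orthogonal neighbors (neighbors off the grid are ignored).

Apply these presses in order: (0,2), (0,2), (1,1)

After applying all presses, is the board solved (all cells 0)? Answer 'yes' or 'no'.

Answer: yes

Derivation:
After press 1 at (0,2):
0 0 1
1 1 0
0 1 0

After press 2 at (0,2):
0 1 0
1 1 1
0 1 0

After press 3 at (1,1):
0 0 0
0 0 0
0 0 0

Lights still on: 0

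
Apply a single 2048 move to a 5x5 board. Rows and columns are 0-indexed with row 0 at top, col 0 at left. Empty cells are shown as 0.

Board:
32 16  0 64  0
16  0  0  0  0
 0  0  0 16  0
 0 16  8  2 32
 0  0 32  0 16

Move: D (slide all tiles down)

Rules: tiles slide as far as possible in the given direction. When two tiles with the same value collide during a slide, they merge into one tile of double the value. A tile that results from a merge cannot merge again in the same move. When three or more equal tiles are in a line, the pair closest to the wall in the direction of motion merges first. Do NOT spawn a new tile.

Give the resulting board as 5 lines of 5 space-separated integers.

Answer:  0  0  0  0  0
 0  0  0  0  0
 0  0  0 64  0
32  0  8 16 32
16 32 32  2 16

Derivation:
Slide down:
col 0: [32, 16, 0, 0, 0] -> [0, 0, 0, 32, 16]
col 1: [16, 0, 0, 16, 0] -> [0, 0, 0, 0, 32]
col 2: [0, 0, 0, 8, 32] -> [0, 0, 0, 8, 32]
col 3: [64, 0, 16, 2, 0] -> [0, 0, 64, 16, 2]
col 4: [0, 0, 0, 32, 16] -> [0, 0, 0, 32, 16]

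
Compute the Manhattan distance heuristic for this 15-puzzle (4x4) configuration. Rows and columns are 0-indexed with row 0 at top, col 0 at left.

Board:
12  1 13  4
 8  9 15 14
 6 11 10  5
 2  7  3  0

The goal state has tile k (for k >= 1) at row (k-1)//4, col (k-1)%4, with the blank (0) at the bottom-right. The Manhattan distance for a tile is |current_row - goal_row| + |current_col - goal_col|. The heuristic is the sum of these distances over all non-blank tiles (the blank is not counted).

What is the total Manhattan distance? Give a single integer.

Answer: 40

Derivation:
Tile 12: (0,0)->(2,3) = 5
Tile 1: (0,1)->(0,0) = 1
Tile 13: (0,2)->(3,0) = 5
Tile 4: (0,3)->(0,3) = 0
Tile 8: (1,0)->(1,3) = 3
Tile 9: (1,1)->(2,0) = 2
Tile 15: (1,2)->(3,2) = 2
Tile 14: (1,3)->(3,1) = 4
Tile 6: (2,0)->(1,1) = 2
Tile 11: (2,1)->(2,2) = 1
Tile 10: (2,2)->(2,1) = 1
Tile 5: (2,3)->(1,0) = 4
Tile 2: (3,0)->(0,1) = 4
Tile 7: (3,1)->(1,2) = 3
Tile 3: (3,2)->(0,2) = 3
Sum: 5 + 1 + 5 + 0 + 3 + 2 + 2 + 4 + 2 + 1 + 1 + 4 + 4 + 3 + 3 = 40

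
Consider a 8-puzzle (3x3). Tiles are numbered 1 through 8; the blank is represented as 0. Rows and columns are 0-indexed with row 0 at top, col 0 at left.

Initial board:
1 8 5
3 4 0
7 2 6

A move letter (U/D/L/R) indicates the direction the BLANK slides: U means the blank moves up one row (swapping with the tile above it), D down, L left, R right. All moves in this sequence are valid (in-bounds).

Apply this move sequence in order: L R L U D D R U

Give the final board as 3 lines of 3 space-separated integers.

After move 1 (L):
1 8 5
3 0 4
7 2 6

After move 2 (R):
1 8 5
3 4 0
7 2 6

After move 3 (L):
1 8 5
3 0 4
7 2 6

After move 4 (U):
1 0 5
3 8 4
7 2 6

After move 5 (D):
1 8 5
3 0 4
7 2 6

After move 6 (D):
1 8 5
3 2 4
7 0 6

After move 7 (R):
1 8 5
3 2 4
7 6 0

After move 8 (U):
1 8 5
3 2 0
7 6 4

Answer: 1 8 5
3 2 0
7 6 4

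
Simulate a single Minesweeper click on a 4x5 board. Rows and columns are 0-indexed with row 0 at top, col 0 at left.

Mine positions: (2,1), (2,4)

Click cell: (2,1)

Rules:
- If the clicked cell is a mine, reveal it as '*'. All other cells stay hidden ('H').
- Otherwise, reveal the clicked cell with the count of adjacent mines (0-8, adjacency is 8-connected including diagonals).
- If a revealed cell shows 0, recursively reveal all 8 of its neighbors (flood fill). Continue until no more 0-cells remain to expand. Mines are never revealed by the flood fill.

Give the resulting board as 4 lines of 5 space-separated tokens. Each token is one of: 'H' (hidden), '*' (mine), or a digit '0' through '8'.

H H H H H
H H H H H
H * H H H
H H H H H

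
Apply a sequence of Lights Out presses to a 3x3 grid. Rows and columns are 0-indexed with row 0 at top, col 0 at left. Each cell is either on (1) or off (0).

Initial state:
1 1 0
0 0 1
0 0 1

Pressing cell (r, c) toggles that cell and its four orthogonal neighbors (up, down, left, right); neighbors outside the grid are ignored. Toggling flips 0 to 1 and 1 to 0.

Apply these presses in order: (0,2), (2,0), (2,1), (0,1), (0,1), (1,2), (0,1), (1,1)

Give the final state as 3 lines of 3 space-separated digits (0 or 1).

After press 1 at (0,2):
1 0 1
0 0 0
0 0 1

After press 2 at (2,0):
1 0 1
1 0 0
1 1 1

After press 3 at (2,1):
1 0 1
1 1 0
0 0 0

After press 4 at (0,1):
0 1 0
1 0 0
0 0 0

After press 5 at (0,1):
1 0 1
1 1 0
0 0 0

After press 6 at (1,2):
1 0 0
1 0 1
0 0 1

After press 7 at (0,1):
0 1 1
1 1 1
0 0 1

After press 8 at (1,1):
0 0 1
0 0 0
0 1 1

Answer: 0 0 1
0 0 0
0 1 1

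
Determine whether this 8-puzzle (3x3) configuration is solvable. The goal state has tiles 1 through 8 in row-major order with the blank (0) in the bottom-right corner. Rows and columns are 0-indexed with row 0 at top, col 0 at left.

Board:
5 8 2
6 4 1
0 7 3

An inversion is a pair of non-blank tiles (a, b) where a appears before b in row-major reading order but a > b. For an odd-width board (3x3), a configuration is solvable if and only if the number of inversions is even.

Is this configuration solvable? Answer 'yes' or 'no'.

Answer: no

Derivation:
Inversions (pairs i<j in row-major order where tile[i] > tile[j] > 0): 17
17 is odd, so the puzzle is not solvable.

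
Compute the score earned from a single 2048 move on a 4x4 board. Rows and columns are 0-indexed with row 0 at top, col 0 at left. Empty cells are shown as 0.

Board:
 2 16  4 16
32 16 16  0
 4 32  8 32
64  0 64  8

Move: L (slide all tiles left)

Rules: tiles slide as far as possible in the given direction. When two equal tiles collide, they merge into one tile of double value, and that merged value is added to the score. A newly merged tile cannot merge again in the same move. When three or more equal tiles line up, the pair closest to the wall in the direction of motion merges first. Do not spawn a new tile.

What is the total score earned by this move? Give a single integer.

Answer: 160

Derivation:
Slide left:
row 0: [2, 16, 4, 16] -> [2, 16, 4, 16]  score +0 (running 0)
row 1: [32, 16, 16, 0] -> [32, 32, 0, 0]  score +32 (running 32)
row 2: [4, 32, 8, 32] -> [4, 32, 8, 32]  score +0 (running 32)
row 3: [64, 0, 64, 8] -> [128, 8, 0, 0]  score +128 (running 160)
Board after move:
  2  16   4  16
 32  32   0   0
  4  32   8  32
128   8   0   0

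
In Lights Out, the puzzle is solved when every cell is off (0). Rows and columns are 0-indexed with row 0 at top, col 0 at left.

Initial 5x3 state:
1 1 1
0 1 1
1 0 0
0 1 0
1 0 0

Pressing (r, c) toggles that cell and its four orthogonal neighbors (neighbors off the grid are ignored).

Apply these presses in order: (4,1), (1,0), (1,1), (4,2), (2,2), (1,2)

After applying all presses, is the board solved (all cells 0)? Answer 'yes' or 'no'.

After press 1 at (4,1):
1 1 1
0 1 1
1 0 0
0 0 0
0 1 1

After press 2 at (1,0):
0 1 1
1 0 1
0 0 0
0 0 0
0 1 1

After press 3 at (1,1):
0 0 1
0 1 0
0 1 0
0 0 0
0 1 1

After press 4 at (4,2):
0 0 1
0 1 0
0 1 0
0 0 1
0 0 0

After press 5 at (2,2):
0 0 1
0 1 1
0 0 1
0 0 0
0 0 0

After press 6 at (1,2):
0 0 0
0 0 0
0 0 0
0 0 0
0 0 0

Lights still on: 0

Answer: yes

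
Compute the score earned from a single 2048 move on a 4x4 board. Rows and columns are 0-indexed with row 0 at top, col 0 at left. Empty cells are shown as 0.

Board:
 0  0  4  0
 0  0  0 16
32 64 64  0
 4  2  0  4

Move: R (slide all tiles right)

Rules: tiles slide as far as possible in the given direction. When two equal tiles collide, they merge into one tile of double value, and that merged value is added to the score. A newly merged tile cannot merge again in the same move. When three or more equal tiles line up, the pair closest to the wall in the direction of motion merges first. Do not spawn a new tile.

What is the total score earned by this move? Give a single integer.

Slide right:
row 0: [0, 0, 4, 0] -> [0, 0, 0, 4]  score +0 (running 0)
row 1: [0, 0, 0, 16] -> [0, 0, 0, 16]  score +0 (running 0)
row 2: [32, 64, 64, 0] -> [0, 0, 32, 128]  score +128 (running 128)
row 3: [4, 2, 0, 4] -> [0, 4, 2, 4]  score +0 (running 128)
Board after move:
  0   0   0   4
  0   0   0  16
  0   0  32 128
  0   4   2   4

Answer: 128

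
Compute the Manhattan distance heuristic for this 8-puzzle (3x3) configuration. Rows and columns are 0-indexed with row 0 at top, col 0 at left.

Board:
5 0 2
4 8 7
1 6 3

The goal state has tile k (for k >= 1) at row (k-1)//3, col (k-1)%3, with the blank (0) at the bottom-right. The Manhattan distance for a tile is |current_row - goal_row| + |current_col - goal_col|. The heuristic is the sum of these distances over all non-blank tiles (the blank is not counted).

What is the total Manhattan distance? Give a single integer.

Tile 5: at (0,0), goal (1,1), distance |0-1|+|0-1| = 2
Tile 2: at (0,2), goal (0,1), distance |0-0|+|2-1| = 1
Tile 4: at (1,0), goal (1,0), distance |1-1|+|0-0| = 0
Tile 8: at (1,1), goal (2,1), distance |1-2|+|1-1| = 1
Tile 7: at (1,2), goal (2,0), distance |1-2|+|2-0| = 3
Tile 1: at (2,0), goal (0,0), distance |2-0|+|0-0| = 2
Tile 6: at (2,1), goal (1,2), distance |2-1|+|1-2| = 2
Tile 3: at (2,2), goal (0,2), distance |2-0|+|2-2| = 2
Sum: 2 + 1 + 0 + 1 + 3 + 2 + 2 + 2 = 13

Answer: 13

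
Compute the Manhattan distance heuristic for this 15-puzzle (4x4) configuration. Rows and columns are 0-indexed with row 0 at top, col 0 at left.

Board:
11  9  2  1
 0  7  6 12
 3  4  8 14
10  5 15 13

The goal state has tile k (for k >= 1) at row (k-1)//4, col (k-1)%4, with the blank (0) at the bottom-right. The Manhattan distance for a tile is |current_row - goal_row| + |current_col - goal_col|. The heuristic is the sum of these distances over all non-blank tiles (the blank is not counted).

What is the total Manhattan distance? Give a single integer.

Answer: 35

Derivation:
Tile 11: at (0,0), goal (2,2), distance |0-2|+|0-2| = 4
Tile 9: at (0,1), goal (2,0), distance |0-2|+|1-0| = 3
Tile 2: at (0,2), goal (0,1), distance |0-0|+|2-1| = 1
Tile 1: at (0,3), goal (0,0), distance |0-0|+|3-0| = 3
Tile 7: at (1,1), goal (1,2), distance |1-1|+|1-2| = 1
Tile 6: at (1,2), goal (1,1), distance |1-1|+|2-1| = 1
Tile 12: at (1,3), goal (2,3), distance |1-2|+|3-3| = 1
Tile 3: at (2,0), goal (0,2), distance |2-0|+|0-2| = 4
Tile 4: at (2,1), goal (0,3), distance |2-0|+|1-3| = 4
Tile 8: at (2,2), goal (1,3), distance |2-1|+|2-3| = 2
Tile 14: at (2,3), goal (3,1), distance |2-3|+|3-1| = 3
Tile 10: at (3,0), goal (2,1), distance |3-2|+|0-1| = 2
Tile 5: at (3,1), goal (1,0), distance |3-1|+|1-0| = 3
Tile 15: at (3,2), goal (3,2), distance |3-3|+|2-2| = 0
Tile 13: at (3,3), goal (3,0), distance |3-3|+|3-0| = 3
Sum: 4 + 3 + 1 + 3 + 1 + 1 + 1 + 4 + 4 + 2 + 3 + 2 + 3 + 0 + 3 = 35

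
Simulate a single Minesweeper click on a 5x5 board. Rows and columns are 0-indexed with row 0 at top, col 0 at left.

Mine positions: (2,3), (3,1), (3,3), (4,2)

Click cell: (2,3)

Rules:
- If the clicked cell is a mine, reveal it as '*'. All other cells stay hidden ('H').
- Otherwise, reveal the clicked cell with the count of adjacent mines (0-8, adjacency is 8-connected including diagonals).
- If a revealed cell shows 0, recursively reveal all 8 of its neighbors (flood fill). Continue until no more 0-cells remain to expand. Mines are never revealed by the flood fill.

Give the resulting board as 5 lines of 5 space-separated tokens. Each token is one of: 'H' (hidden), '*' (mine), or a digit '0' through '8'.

H H H H H
H H H H H
H H H * H
H H H H H
H H H H H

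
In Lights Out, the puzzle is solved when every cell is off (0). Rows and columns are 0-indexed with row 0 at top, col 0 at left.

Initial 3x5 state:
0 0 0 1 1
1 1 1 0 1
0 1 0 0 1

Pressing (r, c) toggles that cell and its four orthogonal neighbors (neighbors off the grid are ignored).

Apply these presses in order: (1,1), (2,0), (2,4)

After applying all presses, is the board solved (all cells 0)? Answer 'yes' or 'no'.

Answer: no

Derivation:
After press 1 at (1,1):
0 1 0 1 1
0 0 0 0 1
0 0 0 0 1

After press 2 at (2,0):
0 1 0 1 1
1 0 0 0 1
1 1 0 0 1

After press 3 at (2,4):
0 1 0 1 1
1 0 0 0 0
1 1 0 1 0

Lights still on: 7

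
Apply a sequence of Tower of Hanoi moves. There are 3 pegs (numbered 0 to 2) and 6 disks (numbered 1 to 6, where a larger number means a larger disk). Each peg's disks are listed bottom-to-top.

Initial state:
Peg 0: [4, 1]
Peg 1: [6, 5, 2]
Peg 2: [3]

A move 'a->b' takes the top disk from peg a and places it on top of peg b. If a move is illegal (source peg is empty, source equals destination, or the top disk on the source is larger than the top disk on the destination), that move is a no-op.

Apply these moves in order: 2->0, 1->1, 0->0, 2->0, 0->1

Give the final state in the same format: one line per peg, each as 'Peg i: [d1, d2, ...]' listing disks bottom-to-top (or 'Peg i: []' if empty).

After move 1 (2->0):
Peg 0: [4, 1]
Peg 1: [6, 5, 2]
Peg 2: [3]

After move 2 (1->1):
Peg 0: [4, 1]
Peg 1: [6, 5, 2]
Peg 2: [3]

After move 3 (0->0):
Peg 0: [4, 1]
Peg 1: [6, 5, 2]
Peg 2: [3]

After move 4 (2->0):
Peg 0: [4, 1]
Peg 1: [6, 5, 2]
Peg 2: [3]

After move 5 (0->1):
Peg 0: [4]
Peg 1: [6, 5, 2, 1]
Peg 2: [3]

Answer: Peg 0: [4]
Peg 1: [6, 5, 2, 1]
Peg 2: [3]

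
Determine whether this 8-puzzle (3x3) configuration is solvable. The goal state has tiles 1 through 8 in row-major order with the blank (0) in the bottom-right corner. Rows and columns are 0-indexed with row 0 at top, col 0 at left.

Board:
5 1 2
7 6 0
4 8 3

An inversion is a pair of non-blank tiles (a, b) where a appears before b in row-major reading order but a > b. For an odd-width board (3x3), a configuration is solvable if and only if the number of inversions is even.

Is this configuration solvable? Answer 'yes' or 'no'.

Inversions (pairs i<j in row-major order where tile[i] > tile[j] > 0): 11
11 is odd, so the puzzle is not solvable.

Answer: no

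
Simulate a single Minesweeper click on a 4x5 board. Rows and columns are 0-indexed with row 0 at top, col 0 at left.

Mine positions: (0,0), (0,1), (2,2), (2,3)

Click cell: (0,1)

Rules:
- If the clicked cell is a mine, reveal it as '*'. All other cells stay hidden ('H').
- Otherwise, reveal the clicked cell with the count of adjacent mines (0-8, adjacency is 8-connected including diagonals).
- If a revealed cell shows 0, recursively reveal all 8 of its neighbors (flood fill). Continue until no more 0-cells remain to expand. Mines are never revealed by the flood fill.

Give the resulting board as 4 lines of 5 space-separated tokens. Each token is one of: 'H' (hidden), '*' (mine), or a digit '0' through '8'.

H * H H H
H H H H H
H H H H H
H H H H H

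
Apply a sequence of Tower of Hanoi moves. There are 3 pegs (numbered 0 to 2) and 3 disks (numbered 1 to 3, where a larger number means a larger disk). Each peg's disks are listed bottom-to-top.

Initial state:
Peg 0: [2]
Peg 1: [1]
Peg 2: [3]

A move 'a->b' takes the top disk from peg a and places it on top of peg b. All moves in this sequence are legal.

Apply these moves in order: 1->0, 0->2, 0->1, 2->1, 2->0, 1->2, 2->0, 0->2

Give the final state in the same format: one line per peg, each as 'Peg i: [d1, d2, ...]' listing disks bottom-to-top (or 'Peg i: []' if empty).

After move 1 (1->0):
Peg 0: [2, 1]
Peg 1: []
Peg 2: [3]

After move 2 (0->2):
Peg 0: [2]
Peg 1: []
Peg 2: [3, 1]

After move 3 (0->1):
Peg 0: []
Peg 1: [2]
Peg 2: [3, 1]

After move 4 (2->1):
Peg 0: []
Peg 1: [2, 1]
Peg 2: [3]

After move 5 (2->0):
Peg 0: [3]
Peg 1: [2, 1]
Peg 2: []

After move 6 (1->2):
Peg 0: [3]
Peg 1: [2]
Peg 2: [1]

After move 7 (2->0):
Peg 0: [3, 1]
Peg 1: [2]
Peg 2: []

After move 8 (0->2):
Peg 0: [3]
Peg 1: [2]
Peg 2: [1]

Answer: Peg 0: [3]
Peg 1: [2]
Peg 2: [1]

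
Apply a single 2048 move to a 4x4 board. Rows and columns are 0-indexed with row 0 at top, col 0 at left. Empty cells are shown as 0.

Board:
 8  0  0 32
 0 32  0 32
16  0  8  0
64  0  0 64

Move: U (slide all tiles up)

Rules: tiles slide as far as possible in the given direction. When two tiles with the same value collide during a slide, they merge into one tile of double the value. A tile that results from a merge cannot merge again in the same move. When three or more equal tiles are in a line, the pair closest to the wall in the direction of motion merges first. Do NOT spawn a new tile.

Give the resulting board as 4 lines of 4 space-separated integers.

Slide up:
col 0: [8, 0, 16, 64] -> [8, 16, 64, 0]
col 1: [0, 32, 0, 0] -> [32, 0, 0, 0]
col 2: [0, 0, 8, 0] -> [8, 0, 0, 0]
col 3: [32, 32, 0, 64] -> [64, 64, 0, 0]

Answer:  8 32  8 64
16  0  0 64
64  0  0  0
 0  0  0  0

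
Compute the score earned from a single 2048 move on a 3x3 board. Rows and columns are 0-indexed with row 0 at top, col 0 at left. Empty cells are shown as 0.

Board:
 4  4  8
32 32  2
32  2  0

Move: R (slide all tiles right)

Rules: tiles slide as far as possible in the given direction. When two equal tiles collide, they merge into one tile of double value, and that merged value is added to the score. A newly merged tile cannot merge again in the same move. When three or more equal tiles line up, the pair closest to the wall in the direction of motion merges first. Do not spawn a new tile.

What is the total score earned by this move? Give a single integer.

Slide right:
row 0: [4, 4, 8] -> [0, 8, 8]  score +8 (running 8)
row 1: [32, 32, 2] -> [0, 64, 2]  score +64 (running 72)
row 2: [32, 2, 0] -> [0, 32, 2]  score +0 (running 72)
Board after move:
 0  8  8
 0 64  2
 0 32  2

Answer: 72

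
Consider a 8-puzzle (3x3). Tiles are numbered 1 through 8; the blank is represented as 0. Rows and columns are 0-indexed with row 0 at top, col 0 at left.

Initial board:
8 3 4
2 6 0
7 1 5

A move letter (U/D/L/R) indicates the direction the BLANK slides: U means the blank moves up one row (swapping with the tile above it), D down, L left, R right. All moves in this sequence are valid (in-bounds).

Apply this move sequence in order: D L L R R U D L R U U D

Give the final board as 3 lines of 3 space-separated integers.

Answer: 8 3 4
2 6 0
7 1 5

Derivation:
After move 1 (D):
8 3 4
2 6 5
7 1 0

After move 2 (L):
8 3 4
2 6 5
7 0 1

After move 3 (L):
8 3 4
2 6 5
0 7 1

After move 4 (R):
8 3 4
2 6 5
7 0 1

After move 5 (R):
8 3 4
2 6 5
7 1 0

After move 6 (U):
8 3 4
2 6 0
7 1 5

After move 7 (D):
8 3 4
2 6 5
7 1 0

After move 8 (L):
8 3 4
2 6 5
7 0 1

After move 9 (R):
8 3 4
2 6 5
7 1 0

After move 10 (U):
8 3 4
2 6 0
7 1 5

After move 11 (U):
8 3 0
2 6 4
7 1 5

After move 12 (D):
8 3 4
2 6 0
7 1 5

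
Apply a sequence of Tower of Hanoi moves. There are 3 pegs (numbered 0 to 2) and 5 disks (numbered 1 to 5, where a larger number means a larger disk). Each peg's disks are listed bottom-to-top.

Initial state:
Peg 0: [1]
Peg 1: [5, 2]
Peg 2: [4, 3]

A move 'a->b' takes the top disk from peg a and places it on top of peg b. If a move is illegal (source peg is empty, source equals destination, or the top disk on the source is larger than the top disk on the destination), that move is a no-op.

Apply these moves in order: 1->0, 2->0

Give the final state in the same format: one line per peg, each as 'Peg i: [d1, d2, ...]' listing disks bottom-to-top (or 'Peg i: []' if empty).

Answer: Peg 0: [1]
Peg 1: [5, 2]
Peg 2: [4, 3]

Derivation:
After move 1 (1->0):
Peg 0: [1]
Peg 1: [5, 2]
Peg 2: [4, 3]

After move 2 (2->0):
Peg 0: [1]
Peg 1: [5, 2]
Peg 2: [4, 3]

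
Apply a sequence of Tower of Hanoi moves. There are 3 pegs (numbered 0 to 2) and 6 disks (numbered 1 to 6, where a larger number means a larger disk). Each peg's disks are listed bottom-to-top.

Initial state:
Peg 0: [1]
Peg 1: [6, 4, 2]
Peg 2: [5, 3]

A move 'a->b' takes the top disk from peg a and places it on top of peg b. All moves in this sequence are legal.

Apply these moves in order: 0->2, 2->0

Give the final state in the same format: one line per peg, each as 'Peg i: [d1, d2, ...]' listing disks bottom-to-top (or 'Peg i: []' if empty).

Answer: Peg 0: [1]
Peg 1: [6, 4, 2]
Peg 2: [5, 3]

Derivation:
After move 1 (0->2):
Peg 0: []
Peg 1: [6, 4, 2]
Peg 2: [5, 3, 1]

After move 2 (2->0):
Peg 0: [1]
Peg 1: [6, 4, 2]
Peg 2: [5, 3]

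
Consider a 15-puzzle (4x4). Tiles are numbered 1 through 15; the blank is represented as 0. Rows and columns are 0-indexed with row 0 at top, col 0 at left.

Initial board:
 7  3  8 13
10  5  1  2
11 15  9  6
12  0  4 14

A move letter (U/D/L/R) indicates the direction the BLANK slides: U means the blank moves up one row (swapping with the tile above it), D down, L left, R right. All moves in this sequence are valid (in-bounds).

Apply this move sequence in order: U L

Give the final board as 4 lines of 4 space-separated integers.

After move 1 (U):
 7  3  8 13
10  5  1  2
11  0  9  6
12 15  4 14

After move 2 (L):
 7  3  8 13
10  5  1  2
 0 11  9  6
12 15  4 14

Answer:  7  3  8 13
10  5  1  2
 0 11  9  6
12 15  4 14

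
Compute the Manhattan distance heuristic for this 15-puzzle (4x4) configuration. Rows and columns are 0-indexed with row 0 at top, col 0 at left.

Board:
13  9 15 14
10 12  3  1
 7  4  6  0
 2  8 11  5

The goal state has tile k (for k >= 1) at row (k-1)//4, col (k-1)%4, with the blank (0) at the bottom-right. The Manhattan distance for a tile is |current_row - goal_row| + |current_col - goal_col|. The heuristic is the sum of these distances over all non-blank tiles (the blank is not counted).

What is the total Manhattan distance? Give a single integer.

Answer: 47

Derivation:
Tile 13: (0,0)->(3,0) = 3
Tile 9: (0,1)->(2,0) = 3
Tile 15: (0,2)->(3,2) = 3
Tile 14: (0,3)->(3,1) = 5
Tile 10: (1,0)->(2,1) = 2
Tile 12: (1,1)->(2,3) = 3
Tile 3: (1,2)->(0,2) = 1
Tile 1: (1,3)->(0,0) = 4
Tile 7: (2,0)->(1,2) = 3
Tile 4: (2,1)->(0,3) = 4
Tile 6: (2,2)->(1,1) = 2
Tile 2: (3,0)->(0,1) = 4
Tile 8: (3,1)->(1,3) = 4
Tile 11: (3,2)->(2,2) = 1
Tile 5: (3,3)->(1,0) = 5
Sum: 3 + 3 + 3 + 5 + 2 + 3 + 1 + 4 + 3 + 4 + 2 + 4 + 4 + 1 + 5 = 47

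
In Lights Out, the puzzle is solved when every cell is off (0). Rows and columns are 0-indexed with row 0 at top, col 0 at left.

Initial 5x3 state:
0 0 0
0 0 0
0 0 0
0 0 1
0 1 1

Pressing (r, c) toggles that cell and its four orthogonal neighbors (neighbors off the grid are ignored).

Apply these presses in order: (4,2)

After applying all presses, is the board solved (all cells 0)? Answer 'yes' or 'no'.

Answer: yes

Derivation:
After press 1 at (4,2):
0 0 0
0 0 0
0 0 0
0 0 0
0 0 0

Lights still on: 0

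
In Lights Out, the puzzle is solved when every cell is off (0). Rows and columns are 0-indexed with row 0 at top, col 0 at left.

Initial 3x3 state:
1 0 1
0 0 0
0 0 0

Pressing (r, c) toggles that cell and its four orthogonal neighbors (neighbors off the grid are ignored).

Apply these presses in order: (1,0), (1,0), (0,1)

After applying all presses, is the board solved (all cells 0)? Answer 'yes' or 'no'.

Answer: no

Derivation:
After press 1 at (1,0):
0 0 1
1 1 0
1 0 0

After press 2 at (1,0):
1 0 1
0 0 0
0 0 0

After press 3 at (0,1):
0 1 0
0 1 0
0 0 0

Lights still on: 2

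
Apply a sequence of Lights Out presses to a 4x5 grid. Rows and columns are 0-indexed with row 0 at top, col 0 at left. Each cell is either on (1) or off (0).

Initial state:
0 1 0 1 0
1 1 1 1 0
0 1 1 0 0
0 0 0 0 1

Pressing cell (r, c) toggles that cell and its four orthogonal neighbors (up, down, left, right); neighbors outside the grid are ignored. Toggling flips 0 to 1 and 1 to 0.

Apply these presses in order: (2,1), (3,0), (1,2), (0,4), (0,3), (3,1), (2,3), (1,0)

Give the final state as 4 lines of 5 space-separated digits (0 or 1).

Answer: 1 1 0 1 0
0 0 0 0 1
1 1 0 1 1
0 1 1 1 1

Derivation:
After press 1 at (2,1):
0 1 0 1 0
1 0 1 1 0
1 0 0 0 0
0 1 0 0 1

After press 2 at (3,0):
0 1 0 1 0
1 0 1 1 0
0 0 0 0 0
1 0 0 0 1

After press 3 at (1,2):
0 1 1 1 0
1 1 0 0 0
0 0 1 0 0
1 0 0 0 1

After press 4 at (0,4):
0 1 1 0 1
1 1 0 0 1
0 0 1 0 0
1 0 0 0 1

After press 5 at (0,3):
0 1 0 1 0
1 1 0 1 1
0 0 1 0 0
1 0 0 0 1

After press 6 at (3,1):
0 1 0 1 0
1 1 0 1 1
0 1 1 0 0
0 1 1 0 1

After press 7 at (2,3):
0 1 0 1 0
1 1 0 0 1
0 1 0 1 1
0 1 1 1 1

After press 8 at (1,0):
1 1 0 1 0
0 0 0 0 1
1 1 0 1 1
0 1 1 1 1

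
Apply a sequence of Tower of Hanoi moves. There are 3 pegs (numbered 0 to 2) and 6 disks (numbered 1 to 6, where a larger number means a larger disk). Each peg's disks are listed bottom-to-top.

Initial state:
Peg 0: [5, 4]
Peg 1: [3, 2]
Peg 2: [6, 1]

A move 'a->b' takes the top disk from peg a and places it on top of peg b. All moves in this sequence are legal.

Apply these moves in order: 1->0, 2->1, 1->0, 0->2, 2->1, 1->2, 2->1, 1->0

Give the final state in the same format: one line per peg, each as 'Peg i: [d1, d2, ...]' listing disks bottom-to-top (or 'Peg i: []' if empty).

Answer: Peg 0: [5, 4, 2, 1]
Peg 1: [3]
Peg 2: [6]

Derivation:
After move 1 (1->0):
Peg 0: [5, 4, 2]
Peg 1: [3]
Peg 2: [6, 1]

After move 2 (2->1):
Peg 0: [5, 4, 2]
Peg 1: [3, 1]
Peg 2: [6]

After move 3 (1->0):
Peg 0: [5, 4, 2, 1]
Peg 1: [3]
Peg 2: [6]

After move 4 (0->2):
Peg 0: [5, 4, 2]
Peg 1: [3]
Peg 2: [6, 1]

After move 5 (2->1):
Peg 0: [5, 4, 2]
Peg 1: [3, 1]
Peg 2: [6]

After move 6 (1->2):
Peg 0: [5, 4, 2]
Peg 1: [3]
Peg 2: [6, 1]

After move 7 (2->1):
Peg 0: [5, 4, 2]
Peg 1: [3, 1]
Peg 2: [6]

After move 8 (1->0):
Peg 0: [5, 4, 2, 1]
Peg 1: [3]
Peg 2: [6]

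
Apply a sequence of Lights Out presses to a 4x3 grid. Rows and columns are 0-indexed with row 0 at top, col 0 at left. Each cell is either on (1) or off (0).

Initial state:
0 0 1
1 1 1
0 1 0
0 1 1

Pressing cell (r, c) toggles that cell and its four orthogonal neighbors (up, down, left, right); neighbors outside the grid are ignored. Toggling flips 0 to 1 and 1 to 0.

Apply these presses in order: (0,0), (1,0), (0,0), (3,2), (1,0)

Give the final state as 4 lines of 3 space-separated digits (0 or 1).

Answer: 0 0 1
1 1 1
0 1 1
0 0 0

Derivation:
After press 1 at (0,0):
1 1 1
0 1 1
0 1 0
0 1 1

After press 2 at (1,0):
0 1 1
1 0 1
1 1 0
0 1 1

After press 3 at (0,0):
1 0 1
0 0 1
1 1 0
0 1 1

After press 4 at (3,2):
1 0 1
0 0 1
1 1 1
0 0 0

After press 5 at (1,0):
0 0 1
1 1 1
0 1 1
0 0 0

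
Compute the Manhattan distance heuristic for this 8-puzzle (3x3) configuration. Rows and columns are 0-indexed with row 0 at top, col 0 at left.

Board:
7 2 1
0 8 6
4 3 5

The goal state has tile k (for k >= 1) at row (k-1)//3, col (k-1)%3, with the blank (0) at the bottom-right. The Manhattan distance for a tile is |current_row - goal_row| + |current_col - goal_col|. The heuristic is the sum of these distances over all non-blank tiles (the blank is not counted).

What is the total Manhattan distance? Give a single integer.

Tile 7: at (0,0), goal (2,0), distance |0-2|+|0-0| = 2
Tile 2: at (0,1), goal (0,1), distance |0-0|+|1-1| = 0
Tile 1: at (0,2), goal (0,0), distance |0-0|+|2-0| = 2
Tile 8: at (1,1), goal (2,1), distance |1-2|+|1-1| = 1
Tile 6: at (1,2), goal (1,2), distance |1-1|+|2-2| = 0
Tile 4: at (2,0), goal (1,0), distance |2-1|+|0-0| = 1
Tile 3: at (2,1), goal (0,2), distance |2-0|+|1-2| = 3
Tile 5: at (2,2), goal (1,1), distance |2-1|+|2-1| = 2
Sum: 2 + 0 + 2 + 1 + 0 + 1 + 3 + 2 = 11

Answer: 11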